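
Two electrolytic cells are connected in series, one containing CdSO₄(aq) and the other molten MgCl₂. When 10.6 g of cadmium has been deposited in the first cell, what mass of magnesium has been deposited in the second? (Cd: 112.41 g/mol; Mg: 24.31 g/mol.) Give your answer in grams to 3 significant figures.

n(Cd) = 10.6 / 112.41 = 0.09430 mol
Cd²⁺ + 2e⁻ → Cd, so n(e⁻) = 2 × 0.09430 = 0.1886 mol
In series, the same 0.1886 mol of electrons flows through the second cell.
Mg²⁺ + 2e⁻ → Mg, so n(Mg) = 0.1886 / 2 = 0.09430 mol
m(Mg) = 0.09430 × 24.31 = 2.29 g

2.29 g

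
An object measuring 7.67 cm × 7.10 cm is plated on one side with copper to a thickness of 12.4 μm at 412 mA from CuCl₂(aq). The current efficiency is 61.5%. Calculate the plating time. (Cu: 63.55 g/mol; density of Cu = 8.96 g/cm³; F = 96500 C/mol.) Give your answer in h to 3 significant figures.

2.01 h

Plated area = 7.67 × 7.10 = 54.46 cm²
Volume = 54.46 × 12.4×10⁻⁴ cm = 0.06753 cm³
m(Cu) = 0.06753 × 8.96 = 0.6051 g
n(Cu) = 0.6051 / 63.55 = 0.009522 mol; n(e⁻) = 2 × 0.009522 = 0.01904 mol
Q = 0.01904 × 96500 / 0.615 = 2988 C
t = 2988 / 0.412 = 7252 s = 2.01 h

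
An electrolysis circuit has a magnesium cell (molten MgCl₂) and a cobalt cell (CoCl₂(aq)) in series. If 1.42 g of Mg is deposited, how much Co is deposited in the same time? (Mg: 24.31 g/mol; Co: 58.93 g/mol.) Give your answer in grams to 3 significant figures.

n(Mg) = 1.42 / 24.31 = 0.05841 mol
Mg²⁺ + 2e⁻ → Mg, so n(e⁻) = 2 × 0.05841 = 0.1168 mol
Since the cells are in series, n(e⁻) in the Co cell is also 0.1168 mol.
Co²⁺ + 2e⁻ → Co, so n(Co) = 0.1168 / 2 = 0.05840 mol
m(Co) = 0.05840 × 58.93 = 3.44 g

3.44 g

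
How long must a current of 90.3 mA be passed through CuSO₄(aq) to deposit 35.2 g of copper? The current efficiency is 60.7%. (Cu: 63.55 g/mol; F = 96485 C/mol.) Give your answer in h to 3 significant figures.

n(Cu) = 35.2 / 63.55 = 0.5539 mol
Cu²⁺ + 2e⁻ → Cu, so n(e⁻) = 2 × 0.5539 = 1.108 mol
Q = 1.108 × 96485 / 0.607 = 1.761×10^5 C
t = Q / I = 1.761×10^5 / 0.0903 = 1.950×10^6 s = 542 h

542 h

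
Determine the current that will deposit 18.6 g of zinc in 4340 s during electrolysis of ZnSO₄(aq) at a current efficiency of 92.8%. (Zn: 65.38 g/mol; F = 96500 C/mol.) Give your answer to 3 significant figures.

13.6 A

n(Zn) = 18.6 / 65.38 = 0.2845 mol
Zn²⁺ + 2e⁻ → Zn, so n(e⁻) = 2 × 0.2845 = 0.5690 mol
Q = 0.5690 × 96500 / 0.928 = 59170 C
I = Q / t = 59170 / 4340 s = 13.6 A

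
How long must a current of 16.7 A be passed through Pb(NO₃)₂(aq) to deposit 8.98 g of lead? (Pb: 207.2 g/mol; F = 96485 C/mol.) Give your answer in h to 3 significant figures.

0.139 h

n(Pb) = 8.98 / 207.2 = 0.04334 mol
Pb²⁺ + 2e⁻ → Pb, so n(e⁻) = 2 × 0.04334 = 0.08668 mol
Q = 0.08668 × 96485 = 8363 C
t = Q / I = 8363 / 16.7 = 500.8 s = 0.139 h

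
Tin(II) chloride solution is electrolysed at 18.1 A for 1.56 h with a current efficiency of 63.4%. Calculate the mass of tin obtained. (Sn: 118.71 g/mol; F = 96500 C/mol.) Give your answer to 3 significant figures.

39.6 g

Q = 18.1 × 5616 = 1.016×10^5 C
n(e⁻) = 1.016×10^5 / 96500 = 1.053 mol
Sn²⁺ + 2e⁻ → Sn, so theoretical m(Sn) = 0.5265 × 118.71 = 62.50 g
Actual mass = 63.4% × 62.50 = 39.6 g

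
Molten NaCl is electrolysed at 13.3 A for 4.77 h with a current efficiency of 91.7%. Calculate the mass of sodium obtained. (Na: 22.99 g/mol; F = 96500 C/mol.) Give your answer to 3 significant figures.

Q = 13.3 × 17172 = 2.284×10^5 C
n(e⁻) = 2.284×10^5 / 96500 = 2.367 mol
Na⁺ + e⁻ → Na, so theoretical m(Na) = 2.367 × 22.99 = 54.42 g
Actual mass = 91.7% × 54.42 = 49.9 g

49.9 g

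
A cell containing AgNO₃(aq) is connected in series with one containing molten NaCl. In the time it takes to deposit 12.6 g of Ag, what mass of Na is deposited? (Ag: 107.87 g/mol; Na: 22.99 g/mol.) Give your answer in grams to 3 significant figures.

2.69 g

n(Ag) = 12.6 / 107.87 = 0.1168 mol
Ag⁺ + e⁻ → Ag, so n(e⁻) = 0.1168 mol
In series, the same 0.1168 mol of electrons flows through the second cell.
Na⁺ + e⁻ → Na, so n(Na) = 0.1168 mol
m(Na) = 0.1168 × 22.99 = 2.69 g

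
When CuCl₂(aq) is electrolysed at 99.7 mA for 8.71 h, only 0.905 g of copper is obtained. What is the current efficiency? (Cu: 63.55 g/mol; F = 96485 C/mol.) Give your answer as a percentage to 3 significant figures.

Q = 0.0997 × 31356 = 3126 C
n(e⁻) = 3126 / 96485 = 0.03240 mol
Cu²⁺ + 2e⁻ → Cu, so theoretical n(Cu) = 0.01620 mol → 1.030 g
Efficiency = 0.905 / 1.030 = 0.8786 = 87.9%

87.9%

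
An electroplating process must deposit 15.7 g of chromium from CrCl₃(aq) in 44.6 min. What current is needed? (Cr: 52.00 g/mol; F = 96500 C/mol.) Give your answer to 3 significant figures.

32.7 A

n(Cr) = 15.7 / 52.00 = 0.3019 mol
Cr³⁺ + 3e⁻ → Cr, so n(e⁻) = 3 × 0.3019 = 0.9057 mol
Q = 0.9057 × 96500 = 87400 C
I = Q / t = 87400 / 2676 s = 32.7 A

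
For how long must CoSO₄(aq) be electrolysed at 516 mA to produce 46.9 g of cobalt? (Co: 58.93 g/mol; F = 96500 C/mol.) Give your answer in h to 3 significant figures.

n(Co) = 46.9 / 58.93 = 0.7959 mol
Co²⁺ + 2e⁻ → Co, so n(e⁻) = 2 × 0.7959 = 1.592 mol
Q = 1.592 × 96500 = 1.536×10^5 C
t = Q / I = 1.536×10^5 / 0.516 = 2.977×10^5 s = 82.7 h

82.7 h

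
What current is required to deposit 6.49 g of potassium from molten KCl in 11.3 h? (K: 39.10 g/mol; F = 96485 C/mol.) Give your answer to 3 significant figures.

0.394 A

n(K) = 6.49 / 39.10 = 0.1660 mol
K⁺ + e⁻ → K, so n(e⁻) = 0.1660 mol
Q = 0.1660 × 96485 = 16020 C
I = Q / t = 16020 / 40680 s = 0.394 A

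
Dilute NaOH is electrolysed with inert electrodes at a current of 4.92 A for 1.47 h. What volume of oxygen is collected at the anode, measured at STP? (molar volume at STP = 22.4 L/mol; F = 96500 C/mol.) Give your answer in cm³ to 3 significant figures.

1510 cm³

Charge passed = 4.92 × 5292 = 26040 C
n(e⁻) = Q/F = 26040/96500 = 0.2698 mol
2H₂O → O₂ + 4H⁺ + 4e⁻, so n(O₂) = 0.2698 / 4 = 0.06745 mol
V = 0.06745 × 22.4 = 1.511 L
= 1510 cm³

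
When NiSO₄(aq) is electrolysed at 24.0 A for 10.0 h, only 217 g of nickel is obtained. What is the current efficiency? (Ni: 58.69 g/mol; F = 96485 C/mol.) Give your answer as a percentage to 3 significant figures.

82.6%

Q = 24.0 × 36000 = 8.640×10^5 C
n(e⁻) = 8.640×10^5 / 96485 = 8.955 mol
Ni²⁺ + 2e⁻ → Ni, so theoretical n(Ni) = 4.478 mol → 262.8 g
Efficiency = 217 / 262.8 = 0.8257 = 82.6%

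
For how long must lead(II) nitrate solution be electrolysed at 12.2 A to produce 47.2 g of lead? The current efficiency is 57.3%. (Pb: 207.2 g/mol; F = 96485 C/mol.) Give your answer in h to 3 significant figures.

1.75 h

n(Pb) = 47.2 / 207.2 = 0.2278 mol
Pb²⁺ + 2e⁻ → Pb, so n(e⁻) = 2 × 0.2278 = 0.4556 mol
Q = 0.4556 × 96485 / 0.573 = 76720 C
t = Q / I = 76720 / 12.2 = 6289 s = 1.75 h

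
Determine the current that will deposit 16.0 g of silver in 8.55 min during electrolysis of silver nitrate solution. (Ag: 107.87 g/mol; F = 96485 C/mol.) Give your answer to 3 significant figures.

n(Ag) = 16.0 / 107.87 = 0.1483 mol
Ag⁺ + e⁻ → Ag, so n(e⁻) = 0.1483 mol
Q = 0.1483 × 96485 = 14310 C
I = Q / t = 14310 / 513 s = 27.9 A

27.9 A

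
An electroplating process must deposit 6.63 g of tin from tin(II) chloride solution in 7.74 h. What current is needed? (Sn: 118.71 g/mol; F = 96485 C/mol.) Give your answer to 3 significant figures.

n(Sn) = 6.63 / 118.71 = 0.05585 mol
Sn²⁺ + 2e⁻ → Sn, so n(e⁻) = 2 × 0.05585 = 0.1117 mol
Q = 0.1117 × 96485 = 10780 C
I = Q / t = 10780 / 27864 s = 0.387 A

0.387 A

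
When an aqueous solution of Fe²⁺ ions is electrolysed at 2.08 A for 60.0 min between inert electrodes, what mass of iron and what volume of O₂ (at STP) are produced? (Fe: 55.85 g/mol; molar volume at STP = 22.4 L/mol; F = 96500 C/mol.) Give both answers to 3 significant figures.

Q = 2.08 × 3600 = 7488 C; n(e⁻) = 7488 / 96500 = 0.07760 mol
Cathode: Fe²⁺ + 2e⁻ → Fe → n(Fe) = 0.07760/2 = 0.03880 mol → 2.17 g
Anode: 2H₂O → O₂ + 4H⁺ + 4e⁻ → n(O₂) = 0.07760/4 = 0.01940 mol → 0.435 L

2.17 g Fe; 0.435 L O₂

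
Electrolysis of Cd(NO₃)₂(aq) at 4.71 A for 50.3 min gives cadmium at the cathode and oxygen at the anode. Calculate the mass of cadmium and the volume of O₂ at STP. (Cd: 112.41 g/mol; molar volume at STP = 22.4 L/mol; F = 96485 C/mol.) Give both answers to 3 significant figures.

Q = 4.71 × 3018 = 14210 C; n(e⁻) = 14210 / 96485 = 0.1473 mol
Cathode: Cd²⁺ + 2e⁻ → Cd → n(Cd) = 0.1473/2 = 0.07365 mol → 8.28 g
Anode: 2H₂O → O₂ + 4H⁺ + 4e⁻ → n(O₂) = 0.1473/4 = 0.03683 mol → 0.825 L

8.28 g Cd; 0.825 L O₂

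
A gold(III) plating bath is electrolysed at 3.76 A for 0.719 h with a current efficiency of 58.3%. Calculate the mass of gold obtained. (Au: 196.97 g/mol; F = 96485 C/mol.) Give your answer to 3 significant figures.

Q = 3.76 × 2588.4 = 9732 C
n(e⁻) = 9732 / 96485 = 0.1009 mol
Au³⁺ + 3e⁻ → Au, so theoretical m(Au) = 0.03363 × 196.97 = 6.624 g
Actual mass = 58.3% × 6.624 = 3.86 g

3.86 g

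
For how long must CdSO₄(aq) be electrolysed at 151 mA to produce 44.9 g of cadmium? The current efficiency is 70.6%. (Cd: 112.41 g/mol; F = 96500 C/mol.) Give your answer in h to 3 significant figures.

201 h

n(Cd) = 44.9 / 112.41 = 0.3994 mol
Cd²⁺ + 2e⁻ → Cd, so n(e⁻) = 2 × 0.3994 = 0.7988 mol
Q = 0.7988 × 96500 / 0.706 = 1.092×10^5 C
t = Q / I = 1.092×10^5 / 0.151 = 7.232×10^5 s = 201 h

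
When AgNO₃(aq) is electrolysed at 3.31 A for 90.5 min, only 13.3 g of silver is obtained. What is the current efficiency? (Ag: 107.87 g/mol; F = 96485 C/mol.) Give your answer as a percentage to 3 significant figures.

Q = 3.31 × 5430 = 17970 C
n(e⁻) = 17970 / 96485 = 0.1862 mol
Ag⁺ + e⁻ → Ag, so theoretical n(Ag) = 0.1862 mol → 20.09 g
Efficiency = 13.3 / 20.09 = 0.6620 = 66.2%

66.2%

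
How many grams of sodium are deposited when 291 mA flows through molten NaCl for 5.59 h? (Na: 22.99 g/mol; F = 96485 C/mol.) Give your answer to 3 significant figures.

1.40 g

Charge passed = 0.291 × 20124 = 5856 C
Moles of electrons = 5856 / 96485 = 0.06069 mol
Na⁺ + e⁻ → Na, so n(Na) = 0.06069 mol
m = 0.06069 × 22.99 = 1.40 g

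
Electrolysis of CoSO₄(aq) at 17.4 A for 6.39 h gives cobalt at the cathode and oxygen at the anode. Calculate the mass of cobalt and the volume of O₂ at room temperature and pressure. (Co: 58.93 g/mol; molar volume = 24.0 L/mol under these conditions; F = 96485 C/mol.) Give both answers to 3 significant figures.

Q = 17.4 × 23004 = 4.003×10^5 C; n(e⁻) = 4.003×10^5 / 96485 = 4.149 mol
Cathode: Co²⁺ + 2e⁻ → Co → n(Co) = 4.149/2 = 2.075 mol → 122 g
Anode: 2H₂O → O₂ + 4H⁺ + 4e⁻ → n(O₂) = 4.149/4 = 1.037 mol → 24.9 L

122 g Co; 24.9 L O₂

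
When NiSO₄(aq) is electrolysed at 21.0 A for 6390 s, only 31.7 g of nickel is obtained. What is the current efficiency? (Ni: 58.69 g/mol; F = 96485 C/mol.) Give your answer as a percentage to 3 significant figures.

Q = 21.0 × 6390 = 1.342×10^5 C
n(e⁻) = 1.342×10^5 / 96485 = 1.391 mol
Ni²⁺ + 2e⁻ → Ni, so theoretical n(Ni) = 0.6955 mol → 40.82 g
Efficiency = 31.7 / 40.82 = 0.7766 = 77.7%

77.7%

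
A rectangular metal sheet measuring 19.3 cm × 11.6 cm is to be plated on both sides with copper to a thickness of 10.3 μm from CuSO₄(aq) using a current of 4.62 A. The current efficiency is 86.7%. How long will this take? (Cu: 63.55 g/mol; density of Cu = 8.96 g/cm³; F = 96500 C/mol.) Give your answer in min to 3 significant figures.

52.2 min

Plated area = 2 × 19.3 × 11.6 = 447.8 cm²
Volume = 447.8 × 10.3×10⁻⁴ cm = 0.4612 cm³
m(Cu) = 0.4612 × 8.96 = 4.132 g
n(Cu) = 4.132 / 63.55 = 0.06502 mol; n(e⁻) = 2 × 0.06502 = 0.1300 mol
Q = 0.1300 × 96500 / 0.867 = 14470 C
t = 14470 / 4.62 = 3132 s = 52.2 min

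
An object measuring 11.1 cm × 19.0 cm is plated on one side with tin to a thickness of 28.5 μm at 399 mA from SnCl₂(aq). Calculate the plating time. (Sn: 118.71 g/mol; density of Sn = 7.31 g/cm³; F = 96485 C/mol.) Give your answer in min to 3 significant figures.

298 min

Plated area = 11.1 × 19.0 = 210.9 cm²
Volume = 210.9 × 28.5×10⁻⁴ cm = 0.6011 cm³
m(Sn) = 0.6011 × 7.31 = 4.394 g
n(Sn) = 4.394 / 118.71 = 0.03701 mol; n(e⁻) = 2 × 0.03701 = 0.07402 mol
Q = 0.07402 × 96485 = 7142 C
t = 7142 / 0.399 = 17900 s = 298 min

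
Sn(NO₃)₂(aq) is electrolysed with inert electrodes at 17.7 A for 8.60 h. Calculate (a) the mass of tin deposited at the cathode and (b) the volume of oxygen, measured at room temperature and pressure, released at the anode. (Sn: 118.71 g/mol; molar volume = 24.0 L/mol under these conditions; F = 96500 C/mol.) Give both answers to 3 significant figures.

337 g Sn; 34.1 L O₂

Q = 17.7 × 30960 = 5.480×10^5 C; n(e⁻) = 5.480×10^5 / 96500 = 5.679 mol
Cathode: Sn²⁺ + 2e⁻ → Sn → n(Sn) = 5.679/2 = 2.840 mol → 337 g
Anode: 2H₂O → O₂ + 4H⁺ + 4e⁻ → n(O₂) = 5.679/4 = 1.420 mol → 34.1 L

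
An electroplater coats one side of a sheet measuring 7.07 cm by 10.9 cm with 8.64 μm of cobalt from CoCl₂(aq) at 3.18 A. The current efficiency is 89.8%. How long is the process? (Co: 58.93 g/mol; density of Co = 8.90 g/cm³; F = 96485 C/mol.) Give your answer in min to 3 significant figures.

Plated area = 7.07 × 10.9 = 77.06 cm²
Volume = 77.06 × 8.64×10⁻⁴ cm = 0.06658 cm³
m(Co) = 0.06658 × 8.90 = 0.5926 g
n(Co) = 0.5926 / 58.93 = 0.01006 mol; n(e⁻) = 2 × 0.01006 = 0.02012 mol
Q = 0.02012 × 96485 / 0.898 = 2162 C
t = 2162 / 3.18 = 679.9 s = 11.3 min

11.3 min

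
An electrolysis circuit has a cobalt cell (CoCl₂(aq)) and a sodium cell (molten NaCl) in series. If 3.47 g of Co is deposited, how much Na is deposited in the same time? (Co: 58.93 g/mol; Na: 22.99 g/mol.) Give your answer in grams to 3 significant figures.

2.71 g

n(Co) = 3.47 / 58.93 = 0.05888 mol
Co²⁺ + 2e⁻ → Co, so n(e⁻) = 2 × 0.05888 = 0.1178 mol
In series, the same 0.1178 mol of electrons flows through the second cell.
Na⁺ + e⁻ → Na, so n(Na) = 0.1178 mol
m(Na) = 0.1178 × 22.99 = 2.71 g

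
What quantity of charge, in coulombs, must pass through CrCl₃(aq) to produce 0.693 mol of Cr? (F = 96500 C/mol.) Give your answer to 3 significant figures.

2.01×10^5 C

Cr³⁺ + 3e⁻ → Cr, so n(e⁻) = 3 × 0.693 = 2.079 mol
Q = 2.079 × 96500 = 2.006×10^5 C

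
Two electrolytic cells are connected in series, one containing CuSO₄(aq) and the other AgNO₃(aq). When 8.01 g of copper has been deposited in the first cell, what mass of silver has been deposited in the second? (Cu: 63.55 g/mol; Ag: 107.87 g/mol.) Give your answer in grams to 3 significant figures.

27.2 g

n(Cu) = 8.01 / 63.55 = 0.1260 mol
Cu²⁺ + 2e⁻ → Cu, so n(e⁻) = 2 × 0.1260 = 0.2520 mol
The cells are in series, so the same charge (and hence the same n(e⁻) = 0.2520 mol) passes through both.
Ag⁺ + e⁻ → Ag, so n(Ag) = 0.2520 mol
m(Ag) = 0.2520 × 107.87 = 27.2 g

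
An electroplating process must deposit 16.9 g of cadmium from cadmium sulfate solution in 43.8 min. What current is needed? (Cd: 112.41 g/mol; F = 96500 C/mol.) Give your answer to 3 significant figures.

11.0 A

n(Cd) = 16.9 / 112.41 = 0.1503 mol
Cd²⁺ + 2e⁻ → Cd, so n(e⁻) = 2 × 0.1503 = 0.3006 mol
Q = 0.3006 × 96500 = 29010 C
I = Q / t = 29010 / 2628 s = 11.0 A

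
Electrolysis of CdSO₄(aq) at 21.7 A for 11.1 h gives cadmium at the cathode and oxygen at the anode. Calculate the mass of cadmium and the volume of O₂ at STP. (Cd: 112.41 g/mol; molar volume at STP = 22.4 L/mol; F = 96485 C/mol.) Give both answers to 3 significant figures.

505 g Cd; 50.3 L O₂

Q = 21.7 × 39960 = 8.671×10^5 C; n(e⁻) = 8.671×10^5 / 96485 = 8.987 mol
Cathode: Cd²⁺ + 2e⁻ → Cd → n(Cd) = 8.987/2 = 4.494 mol → 505 g
Anode: 2H₂O → O₂ + 4H⁺ + 4e⁻ → n(O₂) = 8.987/4 = 2.247 mol → 50.3 L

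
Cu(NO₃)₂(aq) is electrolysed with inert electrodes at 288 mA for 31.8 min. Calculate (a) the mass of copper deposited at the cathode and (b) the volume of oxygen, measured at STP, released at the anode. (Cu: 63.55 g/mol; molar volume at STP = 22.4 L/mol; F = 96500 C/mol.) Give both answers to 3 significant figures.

Q = 0.288 × 1908 = 549.5 C; n(e⁻) = 549.5 / 96500 = 0.005694 mol
Cathode: Cu²⁺ + 2e⁻ → Cu → n(Cu) = 0.005694/2 = 0.002847 mol → 0.181 g
Anode: 2H₂O → O₂ + 4H⁺ + 4e⁻ → n(O₂) = 0.005694/4 = 0.001424 mol → 0.0319 L

0.181 g Cu; 0.0319 L O₂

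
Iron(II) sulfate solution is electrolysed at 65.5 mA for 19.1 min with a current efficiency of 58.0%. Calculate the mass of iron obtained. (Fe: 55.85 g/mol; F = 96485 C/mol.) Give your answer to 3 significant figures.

0.0126 g

Q = 0.0655 × 1146 = 75.06 C
n(e⁻) = 75.06 / 96485 = 7.779×10^-4 mol
Fe²⁺ + 2e⁻ → Fe, so theoretical m(Fe) = 3.890×10^-4 × 55.85 = 0.02173 g
Actual mass = 58.0% × 0.02173 = 0.0126 g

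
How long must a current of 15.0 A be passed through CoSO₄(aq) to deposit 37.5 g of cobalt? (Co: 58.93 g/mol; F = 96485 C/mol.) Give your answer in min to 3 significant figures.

n(Co) = 37.5 / 58.93 = 0.6363 mol
Co²⁺ + 2e⁻ → Co, so n(e⁻) = 2 × 0.6363 = 1.273 mol
Q = 1.273 × 96485 = 1.228×10^5 C
t = Q / I = 1.228×10^5 / 15.0 = 8187 s = 136 min

136 min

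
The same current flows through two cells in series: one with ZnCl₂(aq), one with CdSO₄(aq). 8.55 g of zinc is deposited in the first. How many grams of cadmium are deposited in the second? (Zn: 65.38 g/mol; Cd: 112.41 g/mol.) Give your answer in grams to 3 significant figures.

n(Zn) = 8.55 / 65.38 = 0.1308 mol
Zn²⁺ + 2e⁻ → Zn, so n(e⁻) = 2 × 0.1308 = 0.2616 mol
Since the cells are in series, n(e⁻) in the Cd cell is also 0.2616 mol.
Cd²⁺ + 2e⁻ → Cd, so n(Cd) = 0.2616 / 2 = 0.1308 mol
m(Cd) = 0.1308 × 112.41 = 14.7 g

14.7 g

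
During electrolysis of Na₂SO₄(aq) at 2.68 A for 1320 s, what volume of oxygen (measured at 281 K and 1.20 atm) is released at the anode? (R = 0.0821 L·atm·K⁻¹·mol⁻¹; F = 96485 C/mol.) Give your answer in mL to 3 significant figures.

Q = 2.68 A × 1320 s = 3538 C
Moles of electrons = 3538 / 96485 = 0.03667 mol
2H₂O → O₂ + 4H⁺ + 4e⁻, so n(O₂) = 0.03667 / 4 = 0.009168 mol
V = nRT/P = 0.009168 × 0.0821 × 281 / 1.20 = 0.1763 L
= 176 mL

176 mL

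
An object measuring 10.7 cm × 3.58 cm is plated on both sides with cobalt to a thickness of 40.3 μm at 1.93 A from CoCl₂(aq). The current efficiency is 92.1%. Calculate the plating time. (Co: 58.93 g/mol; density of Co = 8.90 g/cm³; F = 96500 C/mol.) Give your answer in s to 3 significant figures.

Plated area = 2 × 10.7 × 3.58 = 76.61 cm²
Volume = 76.61 × 40.3×10⁻⁴ cm = 0.3087 cm³
m(Co) = 0.3087 × 8.90 = 2.747 g
n(Co) = 2.747 / 58.93 = 0.04661 mol; n(e⁻) = 2 × 0.04661 = 0.09322 mol
Q = 0.09322 × 96500 / 0.921 = 9767 C
t = 9767 / 1.93 = 5061 s

5060 s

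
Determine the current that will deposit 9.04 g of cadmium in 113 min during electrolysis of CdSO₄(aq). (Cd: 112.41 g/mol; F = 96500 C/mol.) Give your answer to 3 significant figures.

2.29 A

n(Cd) = 9.04 / 112.41 = 0.08042 mol
Cd²⁺ + 2e⁻ → Cd, so n(e⁻) = 2 × 0.08042 = 0.1608 mol
Q = 0.1608 × 96500 = 15520 C
I = Q / t = 15520 / 6780 s = 2.29 A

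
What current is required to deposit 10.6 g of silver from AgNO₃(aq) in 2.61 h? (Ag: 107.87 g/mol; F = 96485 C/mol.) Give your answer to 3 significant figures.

n(Ag) = 10.6 / 107.87 = 0.09827 mol
Ag⁺ + e⁻ → Ag, so n(e⁻) = 0.09827 mol
Q = 0.09827 × 96485 = 9482 C
I = Q / t = 9482 / 9396 s = 1.01 A

1.01 A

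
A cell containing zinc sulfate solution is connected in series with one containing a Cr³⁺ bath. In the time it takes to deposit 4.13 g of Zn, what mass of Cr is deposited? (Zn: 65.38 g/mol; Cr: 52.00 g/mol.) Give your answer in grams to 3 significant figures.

2.19 g

n(Zn) = 4.13 / 65.38 = 0.06317 mol
Zn²⁺ + 2e⁻ → Zn, so n(e⁻) = 2 × 0.06317 = 0.1263 mol
Same current for the same time ⇒ same n(e⁻) = 0.1263 mol in both cells.
Cr³⁺ + 3e⁻ → Cr, so n(Cr) = 0.1263 / 3 = 0.04210 mol
m(Cr) = 0.04210 × 52.00 = 2.19 g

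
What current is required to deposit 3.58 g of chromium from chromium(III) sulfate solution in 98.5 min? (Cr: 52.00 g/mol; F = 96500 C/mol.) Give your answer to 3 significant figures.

n(Cr) = 3.58 / 52.00 = 0.06885 mol
Cr³⁺ + 3e⁻ → Cr, so n(e⁻) = 3 × 0.06885 = 0.2066 mol
Q = 0.2066 × 96500 = 19940 C
I = Q / t = 19940 / 5910 s = 3.37 A

3.37 A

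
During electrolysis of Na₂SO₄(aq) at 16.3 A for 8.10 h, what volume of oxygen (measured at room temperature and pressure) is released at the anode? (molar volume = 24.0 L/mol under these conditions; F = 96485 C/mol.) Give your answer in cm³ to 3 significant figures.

29600 cm³

Charge passed = 16.3 × 29160 = 4.753×10^5 C
n(e⁻) = Q/F = 4.753×10^5/96485 = 4.926 mol
2H₂O → O₂ + 4H⁺ + 4e⁻, so n(O₂) = 4.926 / 4 = 1.232 mol
V = 1.232 × 24.0 = 29.57 L
= 29600 cm³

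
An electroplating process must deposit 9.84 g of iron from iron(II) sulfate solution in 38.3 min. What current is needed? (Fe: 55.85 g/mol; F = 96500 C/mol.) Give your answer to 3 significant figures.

14.8 A

n(Fe) = 9.84 / 55.85 = 0.1762 mol
Fe²⁺ + 2e⁻ → Fe, so n(e⁻) = 2 × 0.1762 = 0.3524 mol
Q = 0.3524 × 96500 = 34010 C
I = Q / t = 34010 / 2298 s = 14.8 A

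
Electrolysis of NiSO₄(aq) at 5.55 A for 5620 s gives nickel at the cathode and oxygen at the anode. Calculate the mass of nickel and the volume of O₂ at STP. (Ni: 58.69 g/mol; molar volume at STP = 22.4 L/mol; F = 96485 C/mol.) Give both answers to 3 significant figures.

Q = 5.55 × 5620 = 31190 C; n(e⁻) = 31190 / 96485 = 0.3233 mol
Cathode: Ni²⁺ + 2e⁻ → Ni → n(Ni) = 0.3233/2 = 0.1617 mol → 9.49 g
Anode: 2H₂O → O₂ + 4H⁺ + 4e⁻ → n(O₂) = 0.3233/4 = 0.08083 mol → 1.81 L

9.49 g Ni; 1.81 L O₂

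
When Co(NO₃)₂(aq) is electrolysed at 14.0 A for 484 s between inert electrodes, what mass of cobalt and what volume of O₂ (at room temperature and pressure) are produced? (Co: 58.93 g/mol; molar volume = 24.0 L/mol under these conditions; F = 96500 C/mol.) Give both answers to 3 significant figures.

2.07 g Co; 0.421 L O₂

Q = 14.0 × 484 = 6776 C; n(e⁻) = 6776 / 96500 = 0.07022 mol
Cathode: Co²⁺ + 2e⁻ → Co → n(Co) = 0.07022/2 = 0.03511 mol → 2.07 g
Anode: 2H₂O → O₂ + 4H⁺ + 4e⁻ → n(O₂) = 0.07022/4 = 0.01756 mol → 0.421 L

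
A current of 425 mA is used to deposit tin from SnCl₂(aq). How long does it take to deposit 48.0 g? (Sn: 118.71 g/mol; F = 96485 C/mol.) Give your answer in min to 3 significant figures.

n(Sn) = 48.0 / 118.71 = 0.4043 mol
Sn²⁺ + 2e⁻ → Sn, so n(e⁻) = 2 × 0.4043 = 0.8086 mol
Q = 0.8086 × 96485 = 78020 C
t = Q / I = 78020 / 0.425 = 1.836×10^5 s = 3060 min

3060 min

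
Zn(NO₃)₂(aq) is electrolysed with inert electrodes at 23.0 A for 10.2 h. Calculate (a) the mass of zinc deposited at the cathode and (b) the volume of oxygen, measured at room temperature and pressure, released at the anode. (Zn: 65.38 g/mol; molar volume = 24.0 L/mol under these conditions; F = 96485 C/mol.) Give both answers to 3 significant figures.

Q = 23.0 × 36720 = 8.446×10^5 C; n(e⁻) = 8.446×10^5 / 96485 = 8.754 mol
Cathode: Zn²⁺ + 2e⁻ → Zn → n(Zn) = 8.754/2 = 4.377 mol → 286 g
Anode: 2H₂O → O₂ + 4H⁺ + 4e⁻ → n(O₂) = 8.754/4 = 2.189 mol → 52.5 L

286 g Zn; 52.5 L O₂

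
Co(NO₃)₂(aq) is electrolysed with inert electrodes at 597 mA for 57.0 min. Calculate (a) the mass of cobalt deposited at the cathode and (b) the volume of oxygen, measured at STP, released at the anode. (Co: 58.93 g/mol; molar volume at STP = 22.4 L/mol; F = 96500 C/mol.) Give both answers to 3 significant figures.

Q = 0.597 × 3420 = 2042 C; n(e⁻) = 2042 / 96500 = 0.02116 mol
Cathode: Co²⁺ + 2e⁻ → Co → n(Co) = 0.02116/2 = 0.01058 mol → 0.623 g
Anode: 2H₂O → O₂ + 4H⁺ + 4e⁻ → n(O₂) = 0.02116/4 = 0.005290 mol → 0.118 L

0.623 g Co; 0.118 L O₂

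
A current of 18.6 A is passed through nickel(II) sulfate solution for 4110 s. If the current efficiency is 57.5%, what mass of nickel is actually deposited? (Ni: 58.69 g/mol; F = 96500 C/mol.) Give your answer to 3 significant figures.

13.4 g

Q = 18.6 × 4110 = 76450 C
n(e⁻) = 76450 / 96500 = 0.7922 mol
Ni²⁺ + 2e⁻ → Ni, so theoretical m(Ni) = 0.3961 × 58.69 = 23.25 g
Actual mass = 57.5% × 23.25 = 13.4 g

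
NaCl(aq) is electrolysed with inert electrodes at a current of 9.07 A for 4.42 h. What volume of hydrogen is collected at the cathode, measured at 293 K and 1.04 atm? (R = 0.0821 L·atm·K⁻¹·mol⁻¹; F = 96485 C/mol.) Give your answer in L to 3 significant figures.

17.3 L

Q = It = 9.07 × 15912 = 1.443×10^5 C
Moles of electrons = 1.443×10^5 / 96485 = 1.496 mol
2H⁺ + 2e⁻ → H₂, so n(H₂) = 1.496 / 2 = 0.7480 mol
V = nRT/P = 0.7480 × 0.0821 × 293 / 1.04 = 17.30 L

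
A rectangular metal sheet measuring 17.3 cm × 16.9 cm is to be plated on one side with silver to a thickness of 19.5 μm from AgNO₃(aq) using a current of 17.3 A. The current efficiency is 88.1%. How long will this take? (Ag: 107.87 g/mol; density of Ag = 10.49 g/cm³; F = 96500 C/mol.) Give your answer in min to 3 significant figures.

Plated area = 17.3 × 16.9 = 292.4 cm²
Volume = 292.4 × 19.5×10⁻⁴ cm = 0.5702 cm³
m(Ag) = 0.5702 × 10.49 = 5.981 g
n(Ag) = 5.981 / 107.87 = 0.05545 mol; n(e⁻) = 0.05545 mol
Q = 0.05545 × 96500 / 0.881 = 6074 C
t = 6074 / 17.3 = 351.1 s = 5.85 min

5.85 min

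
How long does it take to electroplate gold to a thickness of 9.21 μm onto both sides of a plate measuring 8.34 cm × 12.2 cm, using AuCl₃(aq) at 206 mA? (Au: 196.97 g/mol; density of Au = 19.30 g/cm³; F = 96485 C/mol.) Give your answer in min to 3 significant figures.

Plated area = 2 × 8.34 × 12.2 = 203.5 cm²
Volume = 203.5 × 9.21×10⁻⁴ cm = 0.1874 cm³
m(Au) = 0.1874 × 19.30 = 3.617 g
n(Au) = 3.617 / 196.97 = 0.01836 mol; n(e⁻) = 3 × 0.01836 = 0.05508 mol
Q = 0.05508 × 96485 = 5314 C
t = 5314 / 0.206 = 25800 s = 430 min

430 min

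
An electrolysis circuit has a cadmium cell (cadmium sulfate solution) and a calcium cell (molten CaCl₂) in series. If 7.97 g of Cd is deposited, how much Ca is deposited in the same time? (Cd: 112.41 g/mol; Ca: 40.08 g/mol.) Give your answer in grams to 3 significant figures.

n(Cd) = 7.97 / 112.41 = 0.07090 mol
Cd²⁺ + 2e⁻ → Cd, so n(e⁻) = 2 × 0.07090 = 0.1418 mol
In series, the same 0.1418 mol of electrons flows through the second cell.
Ca²⁺ + 2e⁻ → Ca, so n(Ca) = 0.1418 / 2 = 0.07090 mol
m(Ca) = 0.07090 × 40.08 = 2.84 g

2.84 g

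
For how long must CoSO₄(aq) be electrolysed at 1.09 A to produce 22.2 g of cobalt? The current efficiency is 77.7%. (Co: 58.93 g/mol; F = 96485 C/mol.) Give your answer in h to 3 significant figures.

23.8 h

n(Co) = 22.2 / 58.93 = 0.3767 mol
Co²⁺ + 2e⁻ → Co, so n(e⁻) = 2 × 0.3767 = 0.7534 mol
Q = 0.7534 × 96485 / 0.777 = 93550 C
t = Q / I = 93550 / 1.09 = 85830 s = 23.8 h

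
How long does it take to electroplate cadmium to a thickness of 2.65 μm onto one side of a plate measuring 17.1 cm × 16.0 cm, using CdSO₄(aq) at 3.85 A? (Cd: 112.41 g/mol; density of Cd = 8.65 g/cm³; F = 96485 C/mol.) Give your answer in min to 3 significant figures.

Plated area = 17.1 × 16.0 = 273.6 cm²
Volume = 273.6 × 2.65×10⁻⁴ cm = 0.07250 cm³
m(Cd) = 0.07250 × 8.65 = 0.6271 g
n(Cd) = 0.6271 / 112.41 = 0.005579 mol; n(e⁻) = 2 × 0.005579 = 0.01116 mol
Q = 0.01116 × 96485 = 1077 C
t = 1077 / 3.85 = 279.7 s = 4.66 min

4.66 min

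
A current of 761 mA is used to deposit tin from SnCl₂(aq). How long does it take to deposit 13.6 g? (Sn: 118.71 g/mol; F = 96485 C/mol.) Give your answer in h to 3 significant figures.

8.07 h

n(Sn) = 13.6 / 118.71 = 0.1146 mol
Sn²⁺ + 2e⁻ → Sn, so n(e⁻) = 2 × 0.1146 = 0.2292 mol
Q = 0.2292 × 96485 = 22110 C
t = Q / I = 22110 / 0.761 = 29050 s = 8.07 h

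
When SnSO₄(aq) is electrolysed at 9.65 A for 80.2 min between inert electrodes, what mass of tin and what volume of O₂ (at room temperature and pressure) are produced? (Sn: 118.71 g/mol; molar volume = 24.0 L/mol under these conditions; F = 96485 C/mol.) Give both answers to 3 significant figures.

28.6 g Sn; 2.89 L O₂

Q = 9.65 × 4812 = 46440 C; n(e⁻) = 46440 / 96485 = 0.4813 mol
Cathode: Sn²⁺ + 2e⁻ → Sn → n(Sn) = 0.4813/2 = 0.2407 mol → 28.6 g
Anode: 2H₂O → O₂ + 4H⁺ + 4e⁻ → n(O₂) = 0.4813/4 = 0.1203 mol → 2.89 L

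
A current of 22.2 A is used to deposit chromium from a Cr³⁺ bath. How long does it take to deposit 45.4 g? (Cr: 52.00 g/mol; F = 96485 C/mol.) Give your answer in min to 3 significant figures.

190 min

n(Cr) = 45.4 / 52.00 = 0.8731 mol
Cr³⁺ + 3e⁻ → Cr, so n(e⁻) = 3 × 0.8731 = 2.619 mol
Q = 2.619 × 96485 = 2.527×10^5 C
t = Q / I = 2.527×10^5 / 22.2 = 11380 s = 190 min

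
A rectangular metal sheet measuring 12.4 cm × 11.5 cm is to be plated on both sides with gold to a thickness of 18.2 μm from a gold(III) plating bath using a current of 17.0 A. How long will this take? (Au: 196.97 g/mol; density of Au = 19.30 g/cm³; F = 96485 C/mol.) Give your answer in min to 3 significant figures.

Plated area = 2 × 12.4 × 11.5 = 285.2 cm²
Volume = 285.2 × 18.2×10⁻⁴ cm = 0.5191 cm³
m(Au) = 0.5191 × 19.30 = 10.02 g
n(Au) = 10.02 / 196.97 = 0.05087 mol; n(e⁻) = 3 × 0.05087 = 0.1526 mol
Q = 0.1526 × 96485 = 14720 C
t = 14720 / 17.0 = 865.9 s = 14.4 min

14.4 min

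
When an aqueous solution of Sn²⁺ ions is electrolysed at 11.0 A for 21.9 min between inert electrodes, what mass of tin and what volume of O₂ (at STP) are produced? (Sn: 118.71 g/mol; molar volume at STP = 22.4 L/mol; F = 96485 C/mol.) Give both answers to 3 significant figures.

8.89 g Sn; 0.839 L O₂

Q = 11.0 × 1314 = 14450 C; n(e⁻) = 14450 / 96485 = 0.1498 mol
Cathode: Sn²⁺ + 2e⁻ → Sn → n(Sn) = 0.1498/2 = 0.07490 mol → 8.89 g
Anode: 2H₂O → O₂ + 4H⁺ + 4e⁻ → n(O₂) = 0.1498/4 = 0.03745 mol → 0.839 L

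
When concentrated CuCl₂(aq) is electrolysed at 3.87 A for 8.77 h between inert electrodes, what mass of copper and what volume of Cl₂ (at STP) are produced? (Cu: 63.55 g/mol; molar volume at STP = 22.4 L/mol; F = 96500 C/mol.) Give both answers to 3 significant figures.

40.2 g Cu; 14.2 L Cl₂

Q = 3.87 × 31572 = 1.222×10^5 C; n(e⁻) = 1.222×10^5 / 96500 = 1.266 mol
Cathode: Cu²⁺ + 2e⁻ → Cu → n(Cu) = 1.266/2 = 0.6330 mol → 40.2 g
Anode: 2Cl⁻ → Cl₂ + 2e⁻ → n(Cl₂) = 1.266/2 = 0.6330 mol → 14.2 L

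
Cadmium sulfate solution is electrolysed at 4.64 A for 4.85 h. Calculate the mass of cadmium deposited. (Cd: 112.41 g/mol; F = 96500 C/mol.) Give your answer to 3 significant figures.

47.2 g

Q = It = 4.64 × 17460 = 81010 C
n(e⁻) = 81010 / 96500 = 0.8395 mol
Cd²⁺ + 2e⁻ → Cd, so n(Cd) = 0.8395 / 2 = 0.4198 mol
m = 0.4198 × 112.41 = 47.2 g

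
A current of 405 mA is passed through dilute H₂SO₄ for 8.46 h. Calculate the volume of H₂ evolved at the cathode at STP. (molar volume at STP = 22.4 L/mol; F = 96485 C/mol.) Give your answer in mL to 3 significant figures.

1430 mL

Charge passed = 0.405 × 30456 = 12330 C
n(e⁻) = 12330 / 96485 = 0.1278 mol
2H⁺ + 2e⁻ → H₂, so n(H₂) = 0.1278 / 2 = 0.06390 mol
V = 0.06390 × 22.4 = 1.431 L
= 1430 mL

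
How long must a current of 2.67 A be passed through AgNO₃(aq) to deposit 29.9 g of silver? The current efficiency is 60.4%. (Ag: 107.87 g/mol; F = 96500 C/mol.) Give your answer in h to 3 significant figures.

4.61 h

n(Ag) = 29.9 / 107.87 = 0.2772 mol
Ag⁺ + e⁻ → Ag, so n(e⁻) = 0.2772 mol
Q = 0.2772 × 96500 / 0.604 = 44290 C
t = Q / I = 44290 / 2.67 = 16590 s = 4.61 h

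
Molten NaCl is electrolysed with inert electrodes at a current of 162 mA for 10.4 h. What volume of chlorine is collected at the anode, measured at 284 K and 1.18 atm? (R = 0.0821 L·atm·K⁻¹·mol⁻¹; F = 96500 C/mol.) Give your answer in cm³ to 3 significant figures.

Q = It = 0.162 × 37440 = 6065 C
Moles of electrons = 6065 / 96500 = 0.06285 mol
2Cl⁻ → Cl₂ + 2e⁻, so n(Cl₂) = 0.06285 / 2 = 0.03143 mol
V = nRT/P = 0.03143 × 0.0821 × 284 / 1.18 = 0.6210 L
= 621 cm³

621 cm³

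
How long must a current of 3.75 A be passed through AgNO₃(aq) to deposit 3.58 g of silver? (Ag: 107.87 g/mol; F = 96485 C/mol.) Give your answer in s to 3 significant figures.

n(Ag) = 3.58 / 107.87 = 0.03319 mol
Ag⁺ + e⁻ → Ag, so n(e⁻) = 0.03319 mol
Q = 0.03319 × 96485 = 3202 C
t = Q / I = 3202 / 3.75 = 853.9 s

854 s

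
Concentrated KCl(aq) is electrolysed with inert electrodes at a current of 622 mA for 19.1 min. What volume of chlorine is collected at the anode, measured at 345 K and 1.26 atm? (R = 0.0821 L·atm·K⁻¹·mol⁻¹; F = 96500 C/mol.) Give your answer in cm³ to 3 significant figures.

Q = It = 0.622 × 1146 = 712.8 C
n(e⁻) = Q/F = 712.8/96500 = 0.007387 mol
2Cl⁻ → Cl₂ + 2e⁻, so n(Cl₂) = 0.007387 / 2 = 0.003694 mol
V = nRT/P = 0.003694 × 0.0821 × 345 / 1.26 = 0.08304 L
= 83.0 cm³

83.0 cm³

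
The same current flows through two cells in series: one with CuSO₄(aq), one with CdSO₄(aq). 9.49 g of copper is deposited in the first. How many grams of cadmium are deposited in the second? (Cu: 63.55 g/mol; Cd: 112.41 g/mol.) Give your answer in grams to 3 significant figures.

16.8 g

n(Cu) = 9.49 / 63.55 = 0.1493 mol
Cu²⁺ + 2e⁻ → Cu, so n(e⁻) = 2 × 0.1493 = 0.2986 mol
In series, the same 0.2986 mol of electrons flows through the second cell.
Cd²⁺ + 2e⁻ → Cd, so n(Cd) = 0.2986 / 2 = 0.1493 mol
m(Cd) = 0.1493 × 112.41 = 16.8 g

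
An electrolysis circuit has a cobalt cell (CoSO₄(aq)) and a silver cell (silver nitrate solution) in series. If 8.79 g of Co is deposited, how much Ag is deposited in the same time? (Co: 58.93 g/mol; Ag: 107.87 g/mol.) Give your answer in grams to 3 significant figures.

32.2 g

n(Co) = 8.79 / 58.93 = 0.1492 mol
Co²⁺ + 2e⁻ → Co, so n(e⁻) = 2 × 0.1492 = 0.2984 mol
Since the cells are in series, n(e⁻) in the Ag cell is also 0.2984 mol.
Ag⁺ + e⁻ → Ag, so n(Ag) = 0.2984 mol
m(Ag) = 0.2984 × 107.87 = 32.2 g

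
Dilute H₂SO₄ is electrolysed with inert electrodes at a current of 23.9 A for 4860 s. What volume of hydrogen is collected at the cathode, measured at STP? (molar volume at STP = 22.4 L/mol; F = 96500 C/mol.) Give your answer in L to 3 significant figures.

13.5 L

Q = It = 23.9 × 4860 = 1.162×10^5 C
Moles of electrons = 1.162×10^5 / 96500 = 1.204 mol
2H⁺ + 2e⁻ → H₂, so n(H₂) = 1.204 / 2 = 0.6020 mol
V = 0.6020 × 22.4 = 13.48 L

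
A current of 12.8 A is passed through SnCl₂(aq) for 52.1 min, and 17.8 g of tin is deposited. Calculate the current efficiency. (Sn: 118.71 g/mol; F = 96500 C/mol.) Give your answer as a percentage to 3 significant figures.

72.3%

Q = 12.8 × 3126 = 40010 C
n(e⁻) = 40010 / 96500 = 0.4146 mol
Sn²⁺ + 2e⁻ → Sn, so theoretical n(Sn) = 0.2073 mol → 24.61 g
Efficiency = 17.8 / 24.61 = 0.7233 = 72.3%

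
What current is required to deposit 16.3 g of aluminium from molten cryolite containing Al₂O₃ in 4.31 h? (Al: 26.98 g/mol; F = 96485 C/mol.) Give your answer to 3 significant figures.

n(Al) = 16.3 / 26.98 = 0.6042 mol
Al³⁺ + 3e⁻ → Al, so n(e⁻) = 3 × 0.6042 = 1.813 mol
Q = 1.813 × 96485 = 1.749×10^5 C
I = Q / t = 1.749×10^5 / 15516 s = 11.3 A

11.3 A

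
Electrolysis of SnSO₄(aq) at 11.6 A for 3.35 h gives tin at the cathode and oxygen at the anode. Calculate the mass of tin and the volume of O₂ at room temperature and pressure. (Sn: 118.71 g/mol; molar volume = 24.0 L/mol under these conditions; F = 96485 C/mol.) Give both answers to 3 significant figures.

86.1 g Sn; 8.70 L O₂

Q = 11.6 × 12060 = 1.399×10^5 C; n(e⁻) = 1.399×10^5 / 96485 = 1.450 mol
Cathode: Sn²⁺ + 2e⁻ → Sn → n(Sn) = 1.450/2 = 0.7250 mol → 86.1 g
Anode: 2H₂O → O₂ + 4H⁺ + 4e⁻ → n(O₂) = 1.450/4 = 0.3625 mol → 8.70 L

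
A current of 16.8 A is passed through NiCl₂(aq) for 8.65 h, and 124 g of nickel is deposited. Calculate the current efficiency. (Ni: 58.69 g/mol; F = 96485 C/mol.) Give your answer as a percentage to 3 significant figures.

77.9%

Q = 16.8 × 31140 = 5.232×10^5 C
n(e⁻) = 5.232×10^5 / 96485 = 5.423 mol
Ni²⁺ + 2e⁻ → Ni, so theoretical n(Ni) = 2.712 mol → 159.2 g
Efficiency = 124 / 159.2 = 0.7789 = 77.9%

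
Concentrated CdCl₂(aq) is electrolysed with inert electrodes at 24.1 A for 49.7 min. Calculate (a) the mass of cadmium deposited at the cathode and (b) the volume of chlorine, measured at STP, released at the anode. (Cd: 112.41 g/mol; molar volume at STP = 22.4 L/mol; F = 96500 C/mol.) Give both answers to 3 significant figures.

41.9 g Cd; 8.34 L Cl₂

Q = 24.1 × 2982 = 71870 C; n(e⁻) = 71870 / 96500 = 0.7448 mol
Cathode: Cd²⁺ + 2e⁻ → Cd → n(Cd) = 0.7448/2 = 0.3724 mol → 41.9 g
Anode: 2Cl⁻ → Cl₂ + 2e⁻ → n(Cl₂) = 0.7448/2 = 0.3724 mol → 8.34 L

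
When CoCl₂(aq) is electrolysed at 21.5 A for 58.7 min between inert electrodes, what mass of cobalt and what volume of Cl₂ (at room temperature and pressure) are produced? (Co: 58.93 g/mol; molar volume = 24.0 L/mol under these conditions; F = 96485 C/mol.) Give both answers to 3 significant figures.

Q = 21.5 × 3522 = 75720 C; n(e⁻) = 75720 / 96485 = 0.7848 mol
Cathode: Co²⁺ + 2e⁻ → Co → n(Co) = 0.7848/2 = 0.3924 mol → 23.1 g
Anode: 2Cl⁻ → Cl₂ + 2e⁻ → n(Cl₂) = 0.7848/2 = 0.3924 mol → 9.42 L

23.1 g Co; 9.42 L Cl₂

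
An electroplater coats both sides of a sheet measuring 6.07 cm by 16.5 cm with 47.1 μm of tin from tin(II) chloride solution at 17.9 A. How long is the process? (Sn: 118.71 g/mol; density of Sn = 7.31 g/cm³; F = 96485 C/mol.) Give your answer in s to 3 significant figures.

Plated area = 2 × 6.07 × 16.5 = 200.3 cm²
Volume = 200.3 × 47.1×10⁻⁴ cm = 0.9434 cm³
m(Sn) = 0.9434 × 7.31 = 6.896 g
n(Sn) = 6.896 / 118.71 = 0.05809 mol; n(e⁻) = 2 × 0.05809 = 0.1162 mol
Q = 0.1162 × 96485 = 11210 C
t = 11210 / 17.9 = 626.3 s

626 s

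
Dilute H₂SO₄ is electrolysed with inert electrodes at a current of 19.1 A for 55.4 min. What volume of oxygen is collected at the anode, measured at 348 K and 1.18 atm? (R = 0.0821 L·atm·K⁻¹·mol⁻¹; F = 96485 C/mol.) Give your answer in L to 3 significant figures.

3.98 L

Q = 19.1 A × 3324 s = 63490 C
Moles of electrons = 63490 / 96485 = 0.6580 mol
2H₂O → O₂ + 4H⁺ + 4e⁻, so n(O₂) = 0.6580 / 4 = 0.1645 mol
V = nRT/P = 0.1645 × 0.0821 × 348 / 1.18 = 3.983 L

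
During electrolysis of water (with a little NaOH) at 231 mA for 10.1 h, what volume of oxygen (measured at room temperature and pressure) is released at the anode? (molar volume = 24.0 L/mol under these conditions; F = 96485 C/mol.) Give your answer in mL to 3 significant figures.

522 mL

Q = It = 0.231 × 36360 = 8399 C
Moles of electrons = 8399 / 96485 = 0.08705 mol
2H₂O → O₂ + 4H⁺ + 4e⁻, so n(O₂) = 0.08705 / 4 = 0.02176 mol
V = 0.02176 × 24.0 = 0.5222 L
= 522 mL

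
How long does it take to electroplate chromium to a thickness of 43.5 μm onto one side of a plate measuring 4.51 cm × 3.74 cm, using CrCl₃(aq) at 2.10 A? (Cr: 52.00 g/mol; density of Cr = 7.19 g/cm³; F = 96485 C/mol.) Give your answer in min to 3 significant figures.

23.3 min

Plated area = 4.51 × 3.74 = 16.87 cm²
Volume = 16.87 × 43.5×10⁻⁴ cm = 0.07338 cm³
m(Cr) = 0.07338 × 7.19 = 0.5276 g
n(Cr) = 0.5276 / 52.00 = 0.01015 mol; n(e⁻) = 3 × 0.01015 = 0.03045 mol
Q = 0.03045 × 96485 = 2938 C
t = 2938 / 2.10 = 1399 s = 23.3 min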